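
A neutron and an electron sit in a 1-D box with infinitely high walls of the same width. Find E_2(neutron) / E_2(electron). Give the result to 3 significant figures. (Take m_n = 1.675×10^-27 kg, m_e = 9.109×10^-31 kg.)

5.44×10^-4

E_n ∝ 1/m at fixed n and L, so the ratio is m_e/m_n = 9.109×10^-31/1.675×10^-27 = 5.44×10^-4.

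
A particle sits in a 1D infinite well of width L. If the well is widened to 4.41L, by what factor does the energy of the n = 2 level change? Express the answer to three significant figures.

E_n ∝ 1/L², so the energy scales by 1/4.41² = 0.0514.

0.0514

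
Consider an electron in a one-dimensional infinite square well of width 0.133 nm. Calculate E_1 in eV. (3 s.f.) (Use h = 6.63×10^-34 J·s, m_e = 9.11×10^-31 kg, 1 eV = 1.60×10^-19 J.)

For an infinite well E_n = n²h²/(8m_eL²), so E_1 = h²/(8m_eL²) = (6.63×10^-34)²/(8·9.11×10^-31·(1.33×10^-10 m)²) = 3.410×10^-18 J.
Converting, E_1 = 3.410×10^-18 J / (1.60×10^-19 J/eV) = 21.3 eV.

E_1 = 21.3 eV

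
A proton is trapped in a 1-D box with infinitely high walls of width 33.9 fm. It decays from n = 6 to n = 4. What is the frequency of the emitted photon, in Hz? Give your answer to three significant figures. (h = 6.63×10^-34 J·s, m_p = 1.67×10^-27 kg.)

E_1 = h²/(8m_pL²) = 2.863×10^-14 J and ΔE = (6² − 4²)E_1 = 5.726×10^-13 J.
f = ΔE/h = 5.726×10^-13/6.63×10^-34 = 8.64×10^20 Hz.

f = 8.64×10^20 Hz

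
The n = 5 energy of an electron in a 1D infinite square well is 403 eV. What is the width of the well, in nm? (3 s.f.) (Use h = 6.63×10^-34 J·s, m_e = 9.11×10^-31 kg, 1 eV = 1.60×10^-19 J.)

From E_n = n²h²/(8m_eL²), L = n·h/√(8m_eE_n).
E_5 = 403 eV = 6.448×10^-17 J, so L = 5·6.63×10^-34/√(8·9.11×10^-31·6.448×10^-17) = 1.53×10^-10 m = 0.153 nm.

L = 0.153 nm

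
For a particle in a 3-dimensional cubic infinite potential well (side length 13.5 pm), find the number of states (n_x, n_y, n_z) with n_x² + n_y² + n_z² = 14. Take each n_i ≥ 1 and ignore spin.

degeneracy = 6

The level has n_x² + n_y² + n_z² = 14. The ordered positive-integer solutions are (1, 2, 3), (1, 3, 2), (2, 1, 3), (2, 3, 1), (3, 1, 2), (3, 2, 1).
That gives 6 states.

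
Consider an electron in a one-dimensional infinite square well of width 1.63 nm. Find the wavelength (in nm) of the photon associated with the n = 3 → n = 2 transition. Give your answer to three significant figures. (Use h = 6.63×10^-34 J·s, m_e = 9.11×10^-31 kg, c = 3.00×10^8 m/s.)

λ = 1.75×10^3 nm

E_1 = h²/(8m_eL²) = 2.270×10^-20 J, so ΔE = (3² − 2²)E_1 = 1.135×10^-19 J.
λ = hc/ΔE = (6.63×10^-34·3.00×10^8)/1.135×10^-19 = 1.75×10^-6 m = 1.75×10^3 nm.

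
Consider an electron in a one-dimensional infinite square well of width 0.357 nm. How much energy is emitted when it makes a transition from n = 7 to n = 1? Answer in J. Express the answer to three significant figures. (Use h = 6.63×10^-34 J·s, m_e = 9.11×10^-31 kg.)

E_1 = h²/(8m_eL²) = 4.732×10^-19 J.
|ΔE| = |7² − 1²|·E_1 = 48·4.732×10^-19 J = 2.27×10^-17 J.

|ΔE| = 2.27×10^-17 J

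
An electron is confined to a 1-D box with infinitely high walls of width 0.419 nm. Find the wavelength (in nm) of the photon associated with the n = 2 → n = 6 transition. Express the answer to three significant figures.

E_1 = h²/(8m_eL²) = 3.432×10^-19 J, so ΔE = (6² − 2²)E_1 = 1.098×10^-17 J.
λ = hc/ΔE = (6.626×10^-34·2.998×10^8)/1.098×10^-17 = 1.81×10^-8 m = 18.1 nm.

λ = 18.1 nm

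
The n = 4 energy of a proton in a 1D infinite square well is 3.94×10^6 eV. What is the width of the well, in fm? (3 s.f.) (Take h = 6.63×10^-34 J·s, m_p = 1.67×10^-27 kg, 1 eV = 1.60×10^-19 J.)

L = 28.9 fm

From E_n = n²h²/(8m_pL²), L = n·h/√(8m_pE_n).
E_4 = 3.94×10^6 eV = 6.304×10^-13 J, so L = 4·6.63×10^-34/√(8·1.67×10^-27·6.304×10^-13) = 2.89×10^-14 m = 28.9 fm.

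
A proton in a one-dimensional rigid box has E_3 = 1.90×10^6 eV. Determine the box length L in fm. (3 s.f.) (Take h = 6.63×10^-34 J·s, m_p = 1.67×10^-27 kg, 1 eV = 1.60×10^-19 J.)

L = 31.2 fm

From E_n = n²h²/(8m_pL²), L = n·h/√(8m_pE_n).
E_3 = 1.90×10^6 eV = 3.040×10^-13 J, so L = 3·6.63×10^-34/√(8·1.67×10^-27·3.040×10^-13) = 3.12×10^-14 m = 31.2 fm.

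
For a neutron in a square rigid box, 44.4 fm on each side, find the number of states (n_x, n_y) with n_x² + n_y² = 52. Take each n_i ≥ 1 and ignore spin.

The level has n_x² + n_y² = 52. The ordered positive-integer solutions are (4, 6), (6, 4).
That gives 2 states.

degeneracy = 2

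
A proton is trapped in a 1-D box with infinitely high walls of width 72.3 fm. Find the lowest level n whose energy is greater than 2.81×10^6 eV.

E_1 = h²/(8m_pL²) = 6.275×10^-15 J = 3.917×10^4 eV.
Need n² > 2.81×10^6/3.917×10^4 = 71.74, i.e. n > 8.470.
The smallest integer satisfying this is n = 9.

n = 9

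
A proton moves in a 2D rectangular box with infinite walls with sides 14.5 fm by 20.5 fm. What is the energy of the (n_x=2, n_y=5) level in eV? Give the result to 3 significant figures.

For a 2D rectangular well E = (h²/8m_p)·Σ n_i²/L_i² = (6.626×10^-34)²/(8·1.673×10^-27) · [2²/(14.5 fm)² + 5²/(20.5 fm)²].
Evaluating gives E = 2.575×10^-12 J = 1.61×10^7 eV.

E = 1.61×10^7 eV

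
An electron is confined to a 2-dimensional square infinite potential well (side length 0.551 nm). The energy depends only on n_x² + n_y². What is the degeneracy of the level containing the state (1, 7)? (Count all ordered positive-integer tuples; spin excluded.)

degeneracy = 3

The level has n_x² + n_y² = 50. The ordered positive-integer solutions are (1, 7), (5, 5), (7, 1).
That gives 3 states.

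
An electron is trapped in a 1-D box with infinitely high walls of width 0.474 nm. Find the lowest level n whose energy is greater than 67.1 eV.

E_1 = h²/(8m_eL²) = 2.682×10^-19 J = 1.674 eV.
Need n² > 67.1/1.674 = 40.08, i.e. n > 6.331.
The smallest integer satisfying this is n = 7.

n = 7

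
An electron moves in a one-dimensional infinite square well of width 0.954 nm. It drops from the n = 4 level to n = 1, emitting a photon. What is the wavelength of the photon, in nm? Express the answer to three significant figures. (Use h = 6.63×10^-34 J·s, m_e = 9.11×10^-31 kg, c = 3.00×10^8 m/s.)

E_1 = h²/(8m_eL²) = 6.627×10^-20 J, so ΔE = (4² − 1²)E_1 = 9.940×10^-19 J.
λ = hc/ΔE = (6.63×10^-34·3.00×10^8)/9.940×10^-19 = 2.00×10^-7 m = 200 nm.

λ = 200 nm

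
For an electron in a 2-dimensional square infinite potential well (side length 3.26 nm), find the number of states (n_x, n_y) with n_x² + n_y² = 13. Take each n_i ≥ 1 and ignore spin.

The level has n_x² + n_y² = 13. The ordered positive-integer solutions are (2, 3), (3, 2).
That gives 2 states.

degeneracy = 2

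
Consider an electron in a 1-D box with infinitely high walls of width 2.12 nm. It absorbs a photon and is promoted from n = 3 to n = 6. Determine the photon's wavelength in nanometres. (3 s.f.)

E_1 = h²/(8m_eL²) = 1.341×10^-20 J, so ΔE = (6² − 3²)E_1 = 3.621×10^-19 J.
λ = hc/ΔE = (6.626×10^-34·2.998×10^8)/3.621×10^-19 = 5.49×10^-7 m = 549 nm.

λ = 549 nm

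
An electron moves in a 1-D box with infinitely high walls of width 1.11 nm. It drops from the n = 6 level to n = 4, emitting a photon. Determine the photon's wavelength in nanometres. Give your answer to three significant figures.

E_1 = h²/(8m_eL²) = 4.890×10^-20 J, so ΔE = (6² − 4²)E_1 = 9.780×10^-19 J.
λ = hc/ΔE = (6.626×10^-34·2.998×10^8)/9.780×10^-19 = 2.03×10^-7 m = 203 nm.

λ = 203 nm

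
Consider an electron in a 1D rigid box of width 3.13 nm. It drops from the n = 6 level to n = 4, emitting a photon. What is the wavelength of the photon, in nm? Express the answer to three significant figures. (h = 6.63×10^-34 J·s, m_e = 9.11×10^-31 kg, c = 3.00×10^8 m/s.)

E_1 = h²/(8m_eL²) = 6.156×10^-21 J, so ΔE = (6² − 4²)E_1 = 1.231×10^-19 J.
λ = hc/ΔE = (6.63×10^-34·3.00×10^8)/1.231×10^-19 = 1.62×10^-6 m = 1.62×10^3 nm.

λ = 1.62×10^3 nm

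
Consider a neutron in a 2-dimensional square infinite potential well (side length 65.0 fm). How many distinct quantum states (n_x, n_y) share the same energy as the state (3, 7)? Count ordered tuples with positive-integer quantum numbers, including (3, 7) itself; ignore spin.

degeneracy = 2

The level has n_x² + n_y² = 58. The ordered positive-integer solutions are (3, 7), (7, 3).
That gives 2 states.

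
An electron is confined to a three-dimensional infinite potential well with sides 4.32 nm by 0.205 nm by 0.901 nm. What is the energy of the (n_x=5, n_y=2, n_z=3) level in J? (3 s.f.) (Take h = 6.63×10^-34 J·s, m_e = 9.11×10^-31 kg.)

E = 6.49×10^-18 J

For a 3D rectangular well E = (h²/8m_e)·Σ n_i²/L_i² = (6.63×10^-34)²/(8·9.11×10^-31) · [5²/(4.32 nm)² + 2²/(0.205 nm)² + 3²/(0.901 nm)²].
Evaluating gives E = 6.49×10^-18 J.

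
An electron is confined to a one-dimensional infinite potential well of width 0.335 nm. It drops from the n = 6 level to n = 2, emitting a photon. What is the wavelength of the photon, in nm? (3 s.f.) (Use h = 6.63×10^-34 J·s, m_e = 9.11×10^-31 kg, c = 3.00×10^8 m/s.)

E_1 = h²/(8m_eL²) = 5.374×10^-19 J, so ΔE = (6² − 2²)E_1 = 1.720×10^-17 J.
λ = hc/ΔE = (6.63×10^-34·3.00×10^8)/1.720×10^-17 = 1.16×10^-8 m = 11.6 nm.

λ = 11.6 nm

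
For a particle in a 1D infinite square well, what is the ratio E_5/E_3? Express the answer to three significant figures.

2.78

E_n ∝ n², so E_5/E_3 = 5²/3² = 25/9 = 2.78.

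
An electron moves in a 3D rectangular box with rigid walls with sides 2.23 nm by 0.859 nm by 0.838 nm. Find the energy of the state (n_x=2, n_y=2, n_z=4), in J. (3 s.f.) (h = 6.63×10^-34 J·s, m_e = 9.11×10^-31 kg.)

For a 3D rectangular well E = (h²/8m_e)·Σ n_i²/L_i² = (6.63×10^-34)²/(8·9.11×10^-31) · [2²/(2.23 nm)² + 2²/(0.859 nm)² + 4²/(0.838 nm)²].
Evaluating gives E = 1.75×10^-18 J.

E = 1.75×10^-18 J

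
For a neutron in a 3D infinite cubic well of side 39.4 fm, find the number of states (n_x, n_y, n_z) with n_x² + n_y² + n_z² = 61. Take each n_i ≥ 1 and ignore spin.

The level has n_x² + n_y² + n_z² = 61. The ordered positive-integer solutions are (3, 4, 6), (3, 6, 4), (4, 3, 6), (4, 6, 3), (6, 3, 4), (6, 4, 3).
That gives 6 states.

degeneracy = 6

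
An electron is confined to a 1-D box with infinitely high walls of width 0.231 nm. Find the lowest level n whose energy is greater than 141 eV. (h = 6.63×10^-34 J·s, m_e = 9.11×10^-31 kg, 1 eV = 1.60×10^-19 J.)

E_1 = h²/(8m_eL²) = 1.130×10^-18 J = 7.062 eV.
Need n² > 141/7.062 = 19.97, i.e. n > 4.469.
The smallest integer satisfying this is n = 5.

n = 5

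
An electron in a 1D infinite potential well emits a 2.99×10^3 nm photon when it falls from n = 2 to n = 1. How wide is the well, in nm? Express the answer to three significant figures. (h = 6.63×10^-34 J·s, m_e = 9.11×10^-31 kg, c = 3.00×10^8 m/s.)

L = 1.65 nm

The photon carries ΔE = hc/λ = 6.63×10^-34·3.00×10^8/2.99×10^-6 m = 6.652×10^-20 J.
Since ΔE = (2² − 1²)E_1, E_1 = 2.217×10^-20 J, and L = h/√(8m_eE_1) = 1.65×10^-9 m = 1.65 nm.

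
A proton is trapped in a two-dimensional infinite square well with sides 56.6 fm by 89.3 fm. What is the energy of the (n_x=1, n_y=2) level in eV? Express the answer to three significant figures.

For a 2D rectangular well E = (h²/8m_p)·Σ n_i²/L_i² = (6.626×10^-34)²/(8·1.673×10^-27) · [1²/(56.6 fm)² + 2²/(89.3 fm)²].
Evaluating gives E = 2.669×10^-14 J = 1.67×10^5 eV.

E = 1.67×10^5 eV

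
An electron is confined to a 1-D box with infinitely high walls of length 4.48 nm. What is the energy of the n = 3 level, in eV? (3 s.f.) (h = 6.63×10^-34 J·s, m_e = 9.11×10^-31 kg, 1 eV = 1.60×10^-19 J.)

E_3 = 0.169 eV

For an infinite well E_n = n²h²/(8m_eL²), so E_1 = h²/(8m_eL²) = (6.63×10^-34)²/(8·9.11×10^-31·(4.48×10^-9 m)²) = 3.005×10^-21 J.
Then E_3 = 3²·E_1 = 9·3.005×10^-21 J = 2.704×10^-20 J.
Converting, E_3 = 2.704×10^-20 J / (1.60×10^-19 J/eV) = 0.169 eV.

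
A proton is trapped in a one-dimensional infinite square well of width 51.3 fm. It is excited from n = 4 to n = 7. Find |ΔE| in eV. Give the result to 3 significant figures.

E_1 = h²/(8m_pL²) = 1.246×10^-14 J.
|ΔE| = |4² − 7²|·E_1 = 33·1.246×10^-14 J = 4.112×10^-13 J = 2.57×10^6 eV.

|ΔE| = 2.57×10^6 eV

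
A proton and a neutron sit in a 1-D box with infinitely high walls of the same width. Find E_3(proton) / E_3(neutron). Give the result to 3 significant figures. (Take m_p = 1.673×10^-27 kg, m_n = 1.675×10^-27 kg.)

E_n ∝ 1/m at fixed n and L, so the ratio is m_n/m_p = 1.675×10^-27/1.673×10^-27 = 1.00.

1.00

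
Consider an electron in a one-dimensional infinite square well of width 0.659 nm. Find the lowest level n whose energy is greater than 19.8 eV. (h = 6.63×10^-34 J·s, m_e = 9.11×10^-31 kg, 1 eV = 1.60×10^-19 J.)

n = 5

E_1 = h²/(8m_eL²) = 1.389×10^-19 J = 0.8681 eV.
Need n² > 19.8/0.8681 = 22.81, i.e. n > 4.776.
The smallest integer satisfying this is n = 5.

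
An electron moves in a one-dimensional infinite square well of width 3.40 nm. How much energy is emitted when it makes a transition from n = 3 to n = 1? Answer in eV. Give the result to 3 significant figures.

E_1 = h²/(8m_eL²) = 5.212×10^-21 J.
|ΔE| = |3² − 1²|·E_1 = 8·5.212×10^-21 J = 4.170×10^-20 J = 0.260 eV.

|ΔE| = 0.260 eV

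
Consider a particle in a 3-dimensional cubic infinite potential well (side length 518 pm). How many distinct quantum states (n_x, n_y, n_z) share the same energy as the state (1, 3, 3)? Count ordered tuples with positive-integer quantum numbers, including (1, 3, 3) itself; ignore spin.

degeneracy = 3

The level has n_x² + n_y² + n_z² = 19. The ordered positive-integer solutions are (1, 3, 3), (3, 1, 3), (3, 3, 1).
That gives 3 states.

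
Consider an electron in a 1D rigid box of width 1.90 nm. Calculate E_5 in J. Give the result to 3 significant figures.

E_5 = 4.17×10^-19 J

For an infinite well E_n = n²h²/(8m_eL²), so E_1 = h²/(8m_eL²) = (6.626×10^-34)²/(8·9.109×10^-31·(1.90×10^-9 m)²) = 1.669×10^-20 J.
Then E_5 = 5²·E_1 = 25·1.669×10^-20 J = 4.17×10^-19 J.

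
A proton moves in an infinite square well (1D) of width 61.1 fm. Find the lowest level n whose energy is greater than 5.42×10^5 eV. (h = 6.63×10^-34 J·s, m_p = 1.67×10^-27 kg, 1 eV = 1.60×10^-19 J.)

n = 4

E_1 = h²/(8m_pL²) = 8.813×10^-15 J = 5.508×10^4 eV.
Need n² > 5.42×10^5/5.508×10^4 = 9.840, i.e. n > 3.137.
The smallest integer satisfying this is n = 4.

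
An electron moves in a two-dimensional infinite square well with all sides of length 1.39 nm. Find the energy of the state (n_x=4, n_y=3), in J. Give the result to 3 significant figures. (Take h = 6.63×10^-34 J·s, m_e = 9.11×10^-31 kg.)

For a 2D rectangular well E = (h²/8m_e)·Σ n_i²/L_i² = (6.63×10^-34)²/(8·9.11×10^-31) · [4²/(1.39 nm)² + 3²/(1.39 nm)²].
Evaluating gives E = 7.80×10^-19 J.

E = 7.80×10^-19 J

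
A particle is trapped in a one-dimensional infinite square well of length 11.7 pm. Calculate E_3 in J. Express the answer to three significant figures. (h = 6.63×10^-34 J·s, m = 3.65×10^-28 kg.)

E_3 = 9.90×10^-18 J

For an infinite well E_n = n²h²/(8mL²), so E_1 = h²/(8mL²) = (6.63×10^-34)²/(8·3.65×10^-28·(1.17×10^-11 m)²) = 1.100×10^-18 J.
Then E_3 = 3²·E_1 = 9·1.100×10^-18 J = 9.90×10^-18 J.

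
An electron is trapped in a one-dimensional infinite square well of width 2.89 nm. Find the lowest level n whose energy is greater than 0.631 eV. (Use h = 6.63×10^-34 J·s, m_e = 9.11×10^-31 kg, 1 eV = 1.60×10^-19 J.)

E_1 = h²/(8m_eL²) = 7.221×10^-21 J = 0.04513 eV.
Need n² > 0.631/0.04513 = 13.98, i.e. n > 3.739.
The smallest integer satisfying this is n = 4.

n = 4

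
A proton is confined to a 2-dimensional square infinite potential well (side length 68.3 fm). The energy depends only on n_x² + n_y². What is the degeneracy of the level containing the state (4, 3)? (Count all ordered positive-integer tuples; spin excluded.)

degeneracy = 2

The level has n_x² + n_y² = 25. The ordered positive-integer solutions are (3, 4), (4, 3).
That gives 2 states.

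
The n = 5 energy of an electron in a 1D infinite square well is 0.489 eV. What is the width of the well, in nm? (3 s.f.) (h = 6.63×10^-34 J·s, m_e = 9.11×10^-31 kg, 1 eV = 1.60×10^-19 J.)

L = 4.39 nm

From E_n = n²h²/(8m_eL²), L = n·h/√(8m_eE_n).
E_5 = 0.489 eV = 7.824×10^-20 J, so L = 5·6.63×10^-34/√(8·9.11×10^-31·7.824×10^-20) = 4.39×10^-9 m = 4.39 nm.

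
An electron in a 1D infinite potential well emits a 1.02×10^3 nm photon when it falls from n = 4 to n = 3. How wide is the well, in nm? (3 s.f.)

L = 1.47 nm

The photon carries ΔE = hc/λ = 6.626×10^-34·2.998×10^8/1.02×10^-6 m = 1.948×10^-19 J.
Since ΔE = (4² − 3²)E_1, E_1 = 2.783×10^-20 J, and L = h/√(8m_eE_1) = 1.47×10^-9 m = 1.47 nm.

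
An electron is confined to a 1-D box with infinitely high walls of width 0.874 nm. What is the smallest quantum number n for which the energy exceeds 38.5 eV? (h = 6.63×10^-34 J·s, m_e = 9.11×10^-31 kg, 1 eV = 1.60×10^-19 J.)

E_1 = h²/(8m_eL²) = 7.896×10^-20 J = 0.4935 eV.
Need n² > 38.5/0.4935 = 78.01, i.e. n > 8.832.
The smallest integer satisfying this is n = 9.

n = 9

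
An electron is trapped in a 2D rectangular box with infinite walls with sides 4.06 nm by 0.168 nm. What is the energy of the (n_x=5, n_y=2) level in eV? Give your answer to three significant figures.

For a 2D rectangular well E = (h²/8m_e)·Σ n_i²/L_i² = (6.626×10^-34)²/(8·9.109×10^-31) · [5²/(4.06 nm)² + 2²/(0.168 nm)²].
Evaluating gives E = 8.630×10^-18 J = 53.9 eV.

E = 53.9 eV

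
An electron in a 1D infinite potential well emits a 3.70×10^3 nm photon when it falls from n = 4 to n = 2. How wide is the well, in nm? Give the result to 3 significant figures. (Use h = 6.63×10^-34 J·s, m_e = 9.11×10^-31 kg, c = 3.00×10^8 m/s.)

The photon carries ΔE = hc/λ = 6.63×10^-34·3.00×10^8/3.70×10^-6 m = 5.376×10^-20 J.
Since ΔE = (4² − 2²)E_1, E_1 = 4.480×10^-21 J, and L = h/√(8m_eE_1) = 3.67×10^-9 m = 3.67 nm.

L = 3.67 nm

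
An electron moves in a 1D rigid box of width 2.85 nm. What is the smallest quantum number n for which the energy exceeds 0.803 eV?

E_1 = h²/(8m_eL²) = 7.417×10^-21 J = 0.04630 eV.
Need n² > 0.803/0.04630 = 17.34, i.e. n > 4.164.
The smallest integer satisfying this is n = 5.

n = 5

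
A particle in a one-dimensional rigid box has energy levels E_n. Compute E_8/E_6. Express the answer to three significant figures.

1.78

E_n ∝ n², so E_8/E_6 = 8²/6² = 64/36 = 1.78.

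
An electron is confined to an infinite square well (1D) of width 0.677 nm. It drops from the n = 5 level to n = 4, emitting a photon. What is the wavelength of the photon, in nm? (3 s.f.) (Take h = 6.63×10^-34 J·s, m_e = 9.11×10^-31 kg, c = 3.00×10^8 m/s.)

λ = 168 nm

E_1 = h²/(8m_eL²) = 1.316×10^-19 J, so ΔE = (5² − 4²)E_1 = 1.184×10^-18 J.
λ = hc/ΔE = (6.63×10^-34·3.00×10^8)/1.184×10^-18 = 1.68×10^-7 m = 168 nm.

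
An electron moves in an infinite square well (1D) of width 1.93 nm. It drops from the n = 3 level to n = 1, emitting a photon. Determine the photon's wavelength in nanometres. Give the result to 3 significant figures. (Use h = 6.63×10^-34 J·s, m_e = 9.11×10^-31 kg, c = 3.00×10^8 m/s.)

E_1 = h²/(8m_eL²) = 1.619×10^-20 J, so ΔE = (3² − 1²)E_1 = 1.295×10^-19 J.
λ = hc/ΔE = (6.63×10^-34·3.00×10^8)/1.295×10^-19 = 1.54×10^-6 m = 1.54×10^3 nm.

λ = 1.54×10^3 nm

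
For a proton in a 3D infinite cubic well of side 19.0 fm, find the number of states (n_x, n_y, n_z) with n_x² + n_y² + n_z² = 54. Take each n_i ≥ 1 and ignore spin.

degeneracy = 12

The level has n_x² + n_y² + n_z² = 54. The ordered positive-integer solutions are (1, 2, 7), (1, 7, 2), (2, 1, 7), (2, 5, 5), (2, 7, 1), (3, 3, 6), (3, 6, 3), (5, 2, 5), (5, 5, 2), (6, 3, 3), (7, 1, 2), (7, 2, 1).
That gives 12 states.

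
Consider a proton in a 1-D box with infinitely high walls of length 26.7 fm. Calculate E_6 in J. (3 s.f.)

E_6 = 1.66×10^-12 J

For an infinite well E_n = n²h²/(8m_pL²), so E_1 = h²/(8m_pL²) = (6.626×10^-34)²/(8·1.673×10^-27·(2.67×10^-14 m)²) = 4.601×10^-14 J.
Then E_6 = 6²·E_1 = 36·4.601×10^-14 J = 1.66×10^-12 J.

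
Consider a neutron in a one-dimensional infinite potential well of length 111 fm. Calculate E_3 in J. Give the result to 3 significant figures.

For an infinite well E_n = n²h²/(8m_nL²), so E_1 = h²/(8m_nL²) = (6.626×10^-34)²/(8·1.675×10^-27·(1.11×10^-13 m)²) = 2.659×10^-15 J.
Then E_3 = 3²·E_1 = 9·2.659×10^-15 J = 2.39×10^-14 J.

E_3 = 2.39×10^-14 J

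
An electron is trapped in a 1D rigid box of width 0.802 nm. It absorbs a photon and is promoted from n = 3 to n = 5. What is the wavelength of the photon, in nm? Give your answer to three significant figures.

λ = 133 nm

E_1 = h²/(8m_eL²) = 9.367×10^-20 J, so ΔE = (5² − 3²)E_1 = 1.499×10^-18 J.
λ = hc/ΔE = (6.626×10^-34·2.998×10^8)/1.499×10^-18 = 1.33×10^-7 m = 133 nm.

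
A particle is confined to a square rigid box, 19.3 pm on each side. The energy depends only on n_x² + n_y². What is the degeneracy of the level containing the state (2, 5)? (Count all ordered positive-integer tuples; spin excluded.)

degeneracy = 2

The level has n_x² + n_y² = 29. The ordered positive-integer solutions are (2, 5), (5, 2).
That gives 2 states.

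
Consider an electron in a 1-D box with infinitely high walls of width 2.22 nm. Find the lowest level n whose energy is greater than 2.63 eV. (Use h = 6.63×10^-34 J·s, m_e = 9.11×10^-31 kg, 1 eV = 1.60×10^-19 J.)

n = 6

E_1 = h²/(8m_eL²) = 1.224×10^-20 J = 0.07650 eV.
Need n² > 2.63/0.07650 = 34.38, i.e. n > 5.863.
The smallest integer satisfying this is n = 6.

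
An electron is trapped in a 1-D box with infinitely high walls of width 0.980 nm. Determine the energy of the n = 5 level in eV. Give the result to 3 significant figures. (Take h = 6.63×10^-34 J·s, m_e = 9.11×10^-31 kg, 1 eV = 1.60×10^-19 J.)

For an infinite well E_n = n²h²/(8m_eL²), so E_1 = h²/(8m_eL²) = (6.63×10^-34)²/(8·9.11×10^-31·(9.80×10^-10 m)²) = 6.280×10^-20 J.
Then E_5 = 5²·E_1 = 25·6.280×10^-20 J = 1.570×10^-18 J.
Converting, E_5 = 1.570×10^-18 J / (1.60×10^-19 J/eV) = 9.81 eV.

E_5 = 9.81 eV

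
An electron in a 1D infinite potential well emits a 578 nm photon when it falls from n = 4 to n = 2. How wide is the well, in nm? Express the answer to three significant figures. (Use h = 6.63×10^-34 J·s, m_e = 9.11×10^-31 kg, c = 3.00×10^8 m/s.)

L = 1.45 nm

The photon carries ΔE = hc/λ = 6.63×10^-34·3.00×10^8/5.78×10^-7 m = 3.441×10^-19 J.
Since ΔE = (4² − 2²)E_1, E_1 = 2.868×10^-20 J, and L = h/√(8m_eE_1) = 1.45×10^-9 m = 1.45 nm.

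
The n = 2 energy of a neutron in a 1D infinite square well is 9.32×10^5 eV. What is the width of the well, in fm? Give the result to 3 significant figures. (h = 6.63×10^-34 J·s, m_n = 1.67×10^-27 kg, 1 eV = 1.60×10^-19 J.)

L = 29.7 fm

From E_n = n²h²/(8m_nL²), L = n·h/√(8m_nE_n).
E_2 = 9.32×10^5 eV = 1.491×10^-13 J, so L = 2·6.63×10^-34/√(8·1.67×10^-27·1.491×10^-13) = 2.97×10^-14 m = 29.7 fm.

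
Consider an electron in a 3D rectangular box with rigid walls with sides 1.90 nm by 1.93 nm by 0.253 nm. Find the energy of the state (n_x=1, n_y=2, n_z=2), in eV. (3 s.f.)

For a 3D rectangular well E = (h²/8m_e)·Σ n_i²/L_i² = (6.626×10^-34)²/(8·9.109×10^-31) · [1²/(1.90 nm)² + 2²/(1.93 nm)² + 2²/(0.253 nm)²].
Evaluating gives E = 3.846×10^-18 J = 24.0 eV.

E = 24.0 eV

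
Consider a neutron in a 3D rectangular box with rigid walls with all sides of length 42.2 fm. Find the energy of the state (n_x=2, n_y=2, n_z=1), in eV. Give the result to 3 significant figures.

For a 3D rectangular well E = (h²/8m_n)·Σ n_i²/L_i² = (6.626×10^-34)²/(8·1.675×10^-27) · [2²/(42.2 fm)² + 2²/(42.2 fm)² + 1²/(42.2 fm)²].
Evaluating gives E = 1.656×10^-13 J = 1.03×10^6 eV.

E = 1.03×10^6 eV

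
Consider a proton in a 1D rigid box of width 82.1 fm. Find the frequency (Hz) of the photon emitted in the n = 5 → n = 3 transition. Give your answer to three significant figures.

E_1 = h²/(8m_pL²) = 4.867×10^-15 J and ΔE = (5² − 3²)E_1 = 7.787×10^-14 J.
f = ΔE/h = 7.787×10^-14/6.626×10^-34 = 1.18×10^20 Hz.

f = 1.18×10^20 Hz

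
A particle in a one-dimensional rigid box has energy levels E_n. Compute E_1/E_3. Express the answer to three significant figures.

0.111

E_n ∝ n², so E_1/E_3 = 1²/3² = 1/9 = 0.111.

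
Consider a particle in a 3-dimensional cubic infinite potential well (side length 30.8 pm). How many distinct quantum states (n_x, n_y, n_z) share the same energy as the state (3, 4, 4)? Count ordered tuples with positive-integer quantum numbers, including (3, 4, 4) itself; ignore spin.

degeneracy = 9

The level has n_x² + n_y² + n_z² = 41. The ordered positive-integer solutions are (1, 2, 6), (1, 6, 2), (2, 1, 6), (2, 6, 1), (3, 4, 4), (4, 3, 4), (4, 4, 3), (6, 1, 2), (6, 2, 1).
That gives 9 states.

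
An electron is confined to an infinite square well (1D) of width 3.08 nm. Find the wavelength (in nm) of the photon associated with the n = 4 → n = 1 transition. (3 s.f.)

E_1 = h²/(8m_eL²) = 6.351×10^-21 J, so ΔE = (4² − 1²)E_1 = 9.527×10^-20 J.
λ = hc/ΔE = (6.626×10^-34·2.998×10^8)/9.527×10^-20 = 2.09×10^-6 m = 2.09×10^3 nm.

λ = 2.09×10^3 nm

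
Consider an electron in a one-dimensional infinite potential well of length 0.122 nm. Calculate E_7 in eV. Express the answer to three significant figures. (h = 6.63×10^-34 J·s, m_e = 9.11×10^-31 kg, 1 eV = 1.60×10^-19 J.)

For an infinite well E_n = n²h²/(8m_eL²), so E_1 = h²/(8m_eL²) = (6.63×10^-34)²/(8·9.11×10^-31·(1.22×10^-10 m)²) = 4.052×10^-18 J.
Then E_7 = 7²·E_1 = 49·4.052×10^-18 J = 1.985×10^-16 J.
Converting, E_7 = 1.985×10^-16 J / (1.60×10^-19 J/eV) = 1.24×10^3 eV.

E_7 = 1.24×10^3 eV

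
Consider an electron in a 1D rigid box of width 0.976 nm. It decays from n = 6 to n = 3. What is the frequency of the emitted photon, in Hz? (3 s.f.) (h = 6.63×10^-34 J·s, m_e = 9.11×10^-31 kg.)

f = 2.58×10^15 Hz

E_1 = h²/(8m_eL²) = 6.332×10^-20 J and ΔE = (6² − 3²)E_1 = 1.710×10^-18 J.
f = ΔE/h = 1.710×10^-18/6.63×10^-34 = 2.58×10^15 Hz.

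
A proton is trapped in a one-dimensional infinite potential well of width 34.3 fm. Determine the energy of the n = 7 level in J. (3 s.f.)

E_7 = 1.37×10^-12 J

For an infinite well E_n = n²h²/(8m_pL²), so E_1 = h²/(8m_pL²) = (6.626×10^-34)²/(8·1.673×10^-27·(3.43×10^-14 m)²) = 2.788×10^-14 J.
Then E_7 = 7²·E_1 = 49·2.788×10^-14 J = 1.37×10^-12 J.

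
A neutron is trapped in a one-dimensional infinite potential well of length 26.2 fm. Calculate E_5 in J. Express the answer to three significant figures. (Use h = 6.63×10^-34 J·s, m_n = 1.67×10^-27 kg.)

For an infinite well E_n = n²h²/(8m_nL²), so E_1 = h²/(8m_nL²) = (6.63×10^-34)²/(8·1.67×10^-27·(2.62×10^-14 m)²) = 4.793×10^-14 J.
Then E_5 = 5²·E_1 = 25·4.793×10^-14 J = 1.20×10^-12 J.

E_5 = 1.20×10^-12 J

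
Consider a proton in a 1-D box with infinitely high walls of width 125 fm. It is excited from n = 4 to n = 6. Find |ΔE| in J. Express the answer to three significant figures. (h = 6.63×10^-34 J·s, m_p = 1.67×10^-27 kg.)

E_1 = h²/(8m_pL²) = 2.106×10^-15 J.
|ΔE| = |4² − 6²|·E_1 = 20·2.106×10^-15 J = 4.21×10^-14 J.

|ΔE| = 4.21×10^-14 J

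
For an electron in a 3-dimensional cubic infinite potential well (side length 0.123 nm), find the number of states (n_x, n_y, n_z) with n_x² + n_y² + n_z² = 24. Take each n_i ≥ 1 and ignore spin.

degeneracy = 3

The level has n_x² + n_y² + n_z² = 24. The ordered positive-integer solutions are (2, 2, 4), (2, 4, 2), (4, 2, 2).
That gives 3 states.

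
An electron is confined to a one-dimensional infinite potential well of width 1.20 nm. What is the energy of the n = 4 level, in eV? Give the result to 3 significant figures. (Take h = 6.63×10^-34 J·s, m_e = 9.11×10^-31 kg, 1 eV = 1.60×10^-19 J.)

For an infinite well E_n = n²h²/(8m_eL²), so E_1 = h²/(8m_eL²) = (6.63×10^-34)²/(8·9.11×10^-31·(1.20×10^-9 m)²) = 4.188×10^-20 J.
Then E_4 = 4²·E_1 = 16·4.188×10^-20 J = 6.701×10^-19 J.
Converting, E_4 = 6.701×10^-19 J / (1.60×10^-19 J/eV) = 4.19 eV.

E_4 = 4.19 eV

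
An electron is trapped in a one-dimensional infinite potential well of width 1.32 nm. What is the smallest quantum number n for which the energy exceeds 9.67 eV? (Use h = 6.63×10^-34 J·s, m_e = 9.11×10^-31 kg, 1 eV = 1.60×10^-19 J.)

E_1 = h²/(8m_eL²) = 3.462×10^-20 J = 0.2164 eV.
Need n² > 9.67/0.2164 = 44.69, i.e. n > 6.685.
The smallest integer satisfying this is n = 7.

n = 7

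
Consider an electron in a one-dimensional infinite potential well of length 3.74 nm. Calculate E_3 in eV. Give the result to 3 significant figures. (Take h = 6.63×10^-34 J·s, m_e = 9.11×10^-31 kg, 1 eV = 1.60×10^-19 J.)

E_3 = 0.243 eV

For an infinite well E_n = n²h²/(8m_eL²), so E_1 = h²/(8m_eL²) = (6.63×10^-34)²/(8·9.11×10^-31·(3.74×10^-9 m)²) = 4.312×10^-21 J.
Then E_3 = 3²·E_1 = 9·4.312×10^-21 J = 3.881×10^-20 J.
Converting, E_3 = 3.881×10^-20 J / (1.60×10^-19 J/eV) = 0.243 eV.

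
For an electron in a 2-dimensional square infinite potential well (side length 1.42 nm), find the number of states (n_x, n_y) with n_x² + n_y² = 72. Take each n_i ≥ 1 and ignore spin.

The level has n_x² + n_y² = 72. The ordered positive-integer solutions are (6, 6).
That gives 1 state.

degeneracy = 1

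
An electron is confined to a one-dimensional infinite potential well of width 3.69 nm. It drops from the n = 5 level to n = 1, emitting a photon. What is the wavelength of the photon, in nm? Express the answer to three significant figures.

λ = 1.87×10^3 nm

E_1 = h²/(8m_eL²) = 4.425×10^-21 J, so ΔE = (5² − 1²)E_1 = 1.062×10^-19 J.
λ = hc/ΔE = (6.626×10^-34·2.998×10^8)/1.062×10^-19 = 1.87×10^-6 m = 1.87×10^3 nm.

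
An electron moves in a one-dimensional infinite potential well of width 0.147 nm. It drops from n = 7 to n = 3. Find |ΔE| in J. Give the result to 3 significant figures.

E_1 = h²/(8m_eL²) = 2.788×10^-18 J.
|ΔE| = |7² − 3²|·E_1 = 40·2.788×10^-18 J = 1.12×10^-16 J.

|ΔE| = 1.12×10^-16 J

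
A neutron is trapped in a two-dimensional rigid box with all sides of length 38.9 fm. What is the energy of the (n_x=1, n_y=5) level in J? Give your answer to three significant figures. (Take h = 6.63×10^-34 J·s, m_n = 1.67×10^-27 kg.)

E = 5.65×10^-13 J

For a 2D rectangular well E = (h²/8m_n)·Σ n_i²/L_i² = (6.63×10^-34)²/(8·1.67×10^-27) · [1²/(38.9 fm)² + 5²/(38.9 fm)²].
Evaluating gives E = 5.65×10^-13 J.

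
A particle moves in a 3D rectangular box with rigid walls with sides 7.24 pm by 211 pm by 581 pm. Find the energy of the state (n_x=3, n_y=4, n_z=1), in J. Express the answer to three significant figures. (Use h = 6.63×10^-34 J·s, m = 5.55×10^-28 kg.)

For a 3D rectangular well E = (h²/8m)·Σ n_i²/L_i² = (6.63×10^-34)²/(8·5.55×10^-28) · [3²/(7.24 pm)² + 4²/(211 pm)² + 1²/(581 pm)²].
Evaluating gives E = 1.70×10^-17 J.

E = 1.70×10^-17 J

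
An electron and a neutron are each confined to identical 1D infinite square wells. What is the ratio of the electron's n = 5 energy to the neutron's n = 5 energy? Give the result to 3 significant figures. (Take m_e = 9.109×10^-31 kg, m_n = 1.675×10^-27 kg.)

1.84×10^3

E_n ∝ 1/m at fixed n and L, so the ratio is m_n/m_e = 1.675×10^-27/9.109×10^-31 = 1.84×10^3.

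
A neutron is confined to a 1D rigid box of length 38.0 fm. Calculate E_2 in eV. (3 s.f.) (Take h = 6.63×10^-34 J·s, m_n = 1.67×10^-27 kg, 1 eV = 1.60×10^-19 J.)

For an infinite well E_n = n²h²/(8m_nL²), so E_1 = h²/(8m_nL²) = (6.63×10^-34)²/(8·1.67×10^-27·(3.80×10^-14 m)²) = 2.279×10^-14 J.
Then E_2 = 2²·E_1 = 4·2.279×10^-14 J = 9.116×10^-14 J.
Converting, E_2 = 9.116×10^-14 J / (1.60×10^-19 J/eV) = 5.70×10^5 eV.

E_2 = 5.70×10^5 eV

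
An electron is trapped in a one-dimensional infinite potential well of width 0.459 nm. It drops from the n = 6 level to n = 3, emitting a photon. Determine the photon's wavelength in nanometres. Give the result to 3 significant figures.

λ = 25.7 nm

E_1 = h²/(8m_eL²) = 2.860×10^-19 J, so ΔE = (6² − 3²)E_1 = 7.722×10^-18 J.
λ = hc/ΔE = (6.626×10^-34·2.998×10^8)/7.722×10^-18 = 2.57×10^-8 m = 25.7 nm.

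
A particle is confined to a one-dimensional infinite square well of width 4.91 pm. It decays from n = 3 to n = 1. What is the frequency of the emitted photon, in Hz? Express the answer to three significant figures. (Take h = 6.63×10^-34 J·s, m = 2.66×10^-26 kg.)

E_1 = h²/(8mL²) = 8.568×10^-20 J and ΔE = (3² − 1²)E_1 = 6.854×10^-19 J.
f = ΔE/h = 6.854×10^-19/6.63×10^-34 = 1.03×10^15 Hz.

f = 1.03×10^15 Hz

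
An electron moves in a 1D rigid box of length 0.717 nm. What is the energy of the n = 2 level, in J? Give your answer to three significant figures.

For an infinite well E_n = n²h²/(8m_eL²), so E_1 = h²/(8m_eL²) = (6.626×10^-34)²/(8·9.109×10^-31·(7.17×10^-10 m)²) = 1.172×10^-19 J.
Then E_2 = 2²·E_1 = 4·1.172×10^-19 J = 4.69×10^-19 J.

E_2 = 4.69×10^-19 J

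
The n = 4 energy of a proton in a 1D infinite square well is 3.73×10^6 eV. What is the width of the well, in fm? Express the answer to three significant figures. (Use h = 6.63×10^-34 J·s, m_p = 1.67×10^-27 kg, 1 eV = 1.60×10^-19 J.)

L = 29.7 fm

From E_n = n²h²/(8m_pL²), L = n·h/√(8m_pE_n).
E_4 = 3.73×10^6 eV = 5.968×10^-13 J, so L = 4·6.63×10^-34/√(8·1.67×10^-27·5.968×10^-13) = 2.97×10^-14 m = 29.7 fm.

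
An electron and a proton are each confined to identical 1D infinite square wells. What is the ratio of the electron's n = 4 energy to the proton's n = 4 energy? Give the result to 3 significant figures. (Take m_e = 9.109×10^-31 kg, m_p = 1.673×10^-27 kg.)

1.84×10^3

E_n ∝ 1/m at fixed n and L, so the ratio is m_p/m_e = 1.673×10^-27/9.109×10^-31 = 1.84×10^3.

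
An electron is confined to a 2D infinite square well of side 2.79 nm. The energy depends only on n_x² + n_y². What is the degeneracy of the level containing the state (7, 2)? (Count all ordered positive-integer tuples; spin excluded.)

The level has n_x² + n_y² = 53. The ordered positive-integer solutions are (2, 7), (7, 2).
That gives 2 states.

degeneracy = 2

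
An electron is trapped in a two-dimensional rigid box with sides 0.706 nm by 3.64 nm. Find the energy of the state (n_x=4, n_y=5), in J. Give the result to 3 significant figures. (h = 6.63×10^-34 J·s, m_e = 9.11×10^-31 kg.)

For a 2D rectangular well E = (h²/8m_e)·Σ n_i²/L_i² = (6.63×10^-34)²/(8·9.11×10^-31) · [4²/(0.706 nm)² + 5²/(3.64 nm)²].
Evaluating gives E = 2.05×10^-18 J.

E = 2.05×10^-18 J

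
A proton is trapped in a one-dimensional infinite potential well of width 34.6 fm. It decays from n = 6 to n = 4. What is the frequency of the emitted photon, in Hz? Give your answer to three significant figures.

E_1 = h²/(8m_pL²) = 2.740×10^-14 J and ΔE = (6² − 4²)E_1 = 5.480×10^-13 J.
f = ΔE/h = 5.480×10^-13/6.626×10^-34 = 8.27×10^20 Hz.

f = 8.27×10^20 Hz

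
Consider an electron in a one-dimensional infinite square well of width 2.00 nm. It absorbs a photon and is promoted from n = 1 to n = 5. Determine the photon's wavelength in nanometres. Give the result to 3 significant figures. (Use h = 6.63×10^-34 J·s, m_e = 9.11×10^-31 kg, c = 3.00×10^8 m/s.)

λ = 550 nm

E_1 = h²/(8m_eL²) = 1.508×10^-20 J, so ΔE = (5² − 1²)E_1 = 3.619×10^-19 J.
λ = hc/ΔE = (6.63×10^-34·3.00×10^8)/3.619×10^-19 = 5.50×10^-7 m = 550 nm.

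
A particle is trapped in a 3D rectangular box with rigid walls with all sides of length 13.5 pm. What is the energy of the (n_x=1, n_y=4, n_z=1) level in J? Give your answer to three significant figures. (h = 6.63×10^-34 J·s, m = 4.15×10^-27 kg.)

For a 3D rectangular well E = (h²/8m)·Σ n_i²/L_i² = (6.63×10^-34)²/(8·4.15×10^-27) · [1²/(13.5 pm)² + 4²/(13.5 pm)² + 1²/(13.5 pm)²].
Evaluating gives E = 1.31×10^-18 J.

E = 1.31×10^-18 J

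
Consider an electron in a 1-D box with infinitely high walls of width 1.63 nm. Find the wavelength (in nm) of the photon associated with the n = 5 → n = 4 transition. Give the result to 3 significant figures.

E_1 = h²/(8m_eL²) = 2.268×10^-20 J, so ΔE = (5² − 4²)E_1 = 2.041×10^-19 J.
λ = hc/ΔE = (6.626×10^-34·2.998×10^8)/2.041×10^-19 = 9.73×10^-7 m = 973 nm.

λ = 973 nm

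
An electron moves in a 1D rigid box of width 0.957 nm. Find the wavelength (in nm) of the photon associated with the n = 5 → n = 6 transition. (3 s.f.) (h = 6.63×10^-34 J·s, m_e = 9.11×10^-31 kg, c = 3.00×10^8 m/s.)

E_1 = h²/(8m_eL²) = 6.586×10^-20 J, so ΔE = (6² − 5²)E_1 = 7.245×10^-19 J.
λ = hc/ΔE = (6.63×10^-34·3.00×10^8)/7.245×10^-19 = 2.75×10^-7 m = 275 nm.

λ = 275 nm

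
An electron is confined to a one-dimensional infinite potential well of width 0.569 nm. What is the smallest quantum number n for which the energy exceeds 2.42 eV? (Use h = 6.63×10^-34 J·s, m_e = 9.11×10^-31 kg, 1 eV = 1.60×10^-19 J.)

E_1 = h²/(8m_eL²) = 1.863×10^-19 J = 1.164 eV.
Need n² > 2.42/1.164 = 2.079, i.e. n > 1.442.
The smallest integer satisfying this is n = 2.

n = 2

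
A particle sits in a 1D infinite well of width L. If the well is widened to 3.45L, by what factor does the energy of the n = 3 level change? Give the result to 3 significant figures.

E_n ∝ 1/L², so the energy scales by 1/3.45² = 0.0840.

0.0840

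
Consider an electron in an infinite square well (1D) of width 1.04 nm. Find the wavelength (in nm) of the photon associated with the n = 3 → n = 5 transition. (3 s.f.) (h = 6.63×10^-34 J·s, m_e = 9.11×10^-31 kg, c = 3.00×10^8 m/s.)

λ = 223 nm

E_1 = h²/(8m_eL²) = 5.576×10^-20 J, so ΔE = (5² − 3²)E_1 = 8.922×10^-19 J.
λ = hc/ΔE = (6.63×10^-34·3.00×10^8)/8.922×10^-19 = 2.23×10^-7 m = 223 nm.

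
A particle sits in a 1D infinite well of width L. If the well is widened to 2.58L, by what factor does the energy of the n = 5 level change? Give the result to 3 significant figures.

E_n ∝ 1/L², so the energy scales by 1/2.58² = 0.150.

0.150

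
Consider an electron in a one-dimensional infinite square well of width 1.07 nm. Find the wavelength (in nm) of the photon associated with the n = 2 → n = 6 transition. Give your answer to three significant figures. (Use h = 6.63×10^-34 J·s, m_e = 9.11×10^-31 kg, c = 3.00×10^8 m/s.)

λ = 118 nm

E_1 = h²/(8m_eL²) = 5.268×10^-20 J, so ΔE = (6² − 2²)E_1 = 1.686×10^-18 J.
λ = hc/ΔE = (6.63×10^-34·3.00×10^8)/1.686×10^-18 = 1.18×10^-7 m = 118 nm.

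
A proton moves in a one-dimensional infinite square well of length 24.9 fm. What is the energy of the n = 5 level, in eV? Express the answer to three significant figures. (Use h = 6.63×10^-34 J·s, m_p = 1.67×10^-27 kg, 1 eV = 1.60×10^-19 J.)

E_5 = 8.29×10^6 eV

For an infinite well E_n = n²h²/(8m_pL²), so E_1 = h²/(8m_pL²) = (6.63×10^-34)²/(8·1.67×10^-27·(2.49×10^-14 m)²) = 5.307×10^-14 J.
Then E_5 = 5²·E_1 = 25·5.307×10^-14 J = 1.327×10^-12 J.
Converting, E_5 = 1.327×10^-12 J / (1.60×10^-19 J/eV) = 8.29×10^6 eV.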